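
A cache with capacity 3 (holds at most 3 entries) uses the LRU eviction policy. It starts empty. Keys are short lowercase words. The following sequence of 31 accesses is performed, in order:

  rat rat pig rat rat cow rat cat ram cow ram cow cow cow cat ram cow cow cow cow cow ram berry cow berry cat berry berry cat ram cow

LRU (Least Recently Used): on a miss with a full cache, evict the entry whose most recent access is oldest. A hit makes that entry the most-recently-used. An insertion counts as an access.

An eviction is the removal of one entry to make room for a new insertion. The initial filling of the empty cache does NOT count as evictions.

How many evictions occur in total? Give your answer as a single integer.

LRU simulation (capacity=3):
  1. access rat: MISS. Cache (LRU->MRU): [rat]
  2. access rat: HIT. Cache (LRU->MRU): [rat]
  3. access pig: MISS. Cache (LRU->MRU): [rat pig]
  4. access rat: HIT. Cache (LRU->MRU): [pig rat]
  5. access rat: HIT. Cache (LRU->MRU): [pig rat]
  6. access cow: MISS. Cache (LRU->MRU): [pig rat cow]
  7. access rat: HIT. Cache (LRU->MRU): [pig cow rat]
  8. access cat: MISS, evict pig. Cache (LRU->MRU): [cow rat cat]
  9. access ram: MISS, evict cow. Cache (LRU->MRU): [rat cat ram]
  10. access cow: MISS, evict rat. Cache (LRU->MRU): [cat ram cow]
  11. access ram: HIT. Cache (LRU->MRU): [cat cow ram]
  12. access cow: HIT. Cache (LRU->MRU): [cat ram cow]
  13. access cow: HIT. Cache (LRU->MRU): [cat ram cow]
  14. access cow: HIT. Cache (LRU->MRU): [cat ram cow]
  15. access cat: HIT. Cache (LRU->MRU): [ram cow cat]
  16. access ram: HIT. Cache (LRU->MRU): [cow cat ram]
  17. access cow: HIT. Cache (LRU->MRU): [cat ram cow]
  18. access cow: HIT. Cache (LRU->MRU): [cat ram cow]
  19. access cow: HIT. Cache (LRU->MRU): [cat ram cow]
  20. access cow: HIT. Cache (LRU->MRU): [cat ram cow]
  21. access cow: HIT. Cache (LRU->MRU): [cat ram cow]
  22. access ram: HIT. Cache (LRU->MRU): [cat cow ram]
  23. access berry: MISS, evict cat. Cache (LRU->MRU): [cow ram berry]
  24. access cow: HIT. Cache (LRU->MRU): [ram berry cow]
  25. access berry: HIT. Cache (LRU->MRU): [ram cow berry]
  26. access cat: MISS, evict ram. Cache (LRU->MRU): [cow berry cat]
  27. access berry: HIT. Cache (LRU->MRU): [cow cat berry]
  28. access berry: HIT. Cache (LRU->MRU): [cow cat berry]
  29. access cat: HIT. Cache (LRU->MRU): [cow berry cat]
  30. access ram: MISS, evict cow. Cache (LRU->MRU): [berry cat ram]
  31. access cow: MISS, evict berry. Cache (LRU->MRU): [cat ram cow]
Total: 21 hits, 10 misses, 7 evictions

Answer: 7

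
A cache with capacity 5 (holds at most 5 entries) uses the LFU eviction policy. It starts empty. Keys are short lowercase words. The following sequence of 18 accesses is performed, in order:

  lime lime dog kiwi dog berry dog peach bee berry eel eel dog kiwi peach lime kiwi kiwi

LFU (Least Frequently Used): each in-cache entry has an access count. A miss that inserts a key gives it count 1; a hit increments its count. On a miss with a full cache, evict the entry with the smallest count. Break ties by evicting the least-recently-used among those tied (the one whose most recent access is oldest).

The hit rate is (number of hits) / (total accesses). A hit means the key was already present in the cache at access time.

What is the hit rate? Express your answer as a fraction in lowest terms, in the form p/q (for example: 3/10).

Answer: 4/9

Derivation:
LFU simulation (capacity=5):
  1. access lime: MISS. Cache: [lime(c=1)]
  2. access lime: HIT, count now 2. Cache: [lime(c=2)]
  3. access dog: MISS. Cache: [dog(c=1) lime(c=2)]
  4. access kiwi: MISS. Cache: [dog(c=1) kiwi(c=1) lime(c=2)]
  5. access dog: HIT, count now 2. Cache: [kiwi(c=1) lime(c=2) dog(c=2)]
  6. access berry: MISS. Cache: [kiwi(c=1) berry(c=1) lime(c=2) dog(c=2)]
  7. access dog: HIT, count now 3. Cache: [kiwi(c=1) berry(c=1) lime(c=2) dog(c=3)]
  8. access peach: MISS. Cache: [kiwi(c=1) berry(c=1) peach(c=1) lime(c=2) dog(c=3)]
  9. access bee: MISS, evict kiwi(c=1). Cache: [berry(c=1) peach(c=1) bee(c=1) lime(c=2) dog(c=3)]
  10. access berry: HIT, count now 2. Cache: [peach(c=1) bee(c=1) lime(c=2) berry(c=2) dog(c=3)]
  11. access eel: MISS, evict peach(c=1). Cache: [bee(c=1) eel(c=1) lime(c=2) berry(c=2) dog(c=3)]
  12. access eel: HIT, count now 2. Cache: [bee(c=1) lime(c=2) berry(c=2) eel(c=2) dog(c=3)]
  13. access dog: HIT, count now 4. Cache: [bee(c=1) lime(c=2) berry(c=2) eel(c=2) dog(c=4)]
  14. access kiwi: MISS, evict bee(c=1). Cache: [kiwi(c=1) lime(c=2) berry(c=2) eel(c=2) dog(c=4)]
  15. access peach: MISS, evict kiwi(c=1). Cache: [peach(c=1) lime(c=2) berry(c=2) eel(c=2) dog(c=4)]
  16. access lime: HIT, count now 3. Cache: [peach(c=1) berry(c=2) eel(c=2) lime(c=3) dog(c=4)]
  17. access kiwi: MISS, evict peach(c=1). Cache: [kiwi(c=1) berry(c=2) eel(c=2) lime(c=3) dog(c=4)]
  18. access kiwi: HIT, count now 2. Cache: [berry(c=2) eel(c=2) kiwi(c=2) lime(c=3) dog(c=4)]
Total: 8 hits, 10 misses, 5 evictions

Hit rate = 8/18 = 4/9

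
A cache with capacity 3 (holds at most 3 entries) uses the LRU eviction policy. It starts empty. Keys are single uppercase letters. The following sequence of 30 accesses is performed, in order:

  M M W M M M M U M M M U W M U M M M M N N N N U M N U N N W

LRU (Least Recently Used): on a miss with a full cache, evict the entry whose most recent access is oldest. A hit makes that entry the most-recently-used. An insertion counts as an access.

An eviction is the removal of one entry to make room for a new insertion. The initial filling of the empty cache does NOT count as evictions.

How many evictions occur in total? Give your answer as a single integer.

LRU simulation (capacity=3):
  1. access M: MISS. Cache (LRU->MRU): [M]
  2. access M: HIT. Cache (LRU->MRU): [M]
  3. access W: MISS. Cache (LRU->MRU): [M W]
  4. access M: HIT. Cache (LRU->MRU): [W M]
  5. access M: HIT. Cache (LRU->MRU): [W M]
  6. access M: HIT. Cache (LRU->MRU): [W M]
  7. access M: HIT. Cache (LRU->MRU): [W M]
  8. access U: MISS. Cache (LRU->MRU): [W M U]
  9. access M: HIT. Cache (LRU->MRU): [W U M]
  10. access M: HIT. Cache (LRU->MRU): [W U M]
  11. access M: HIT. Cache (LRU->MRU): [W U M]
  12. access U: HIT. Cache (LRU->MRU): [W M U]
  13. access W: HIT. Cache (LRU->MRU): [M U W]
  14. access M: HIT. Cache (LRU->MRU): [U W M]
  15. access U: HIT. Cache (LRU->MRU): [W M U]
  16. access M: HIT. Cache (LRU->MRU): [W U M]
  17. access M: HIT. Cache (LRU->MRU): [W U M]
  18. access M: HIT. Cache (LRU->MRU): [W U M]
  19. access M: HIT. Cache (LRU->MRU): [W U M]
  20. access N: MISS, evict W. Cache (LRU->MRU): [U M N]
  21. access N: HIT. Cache (LRU->MRU): [U M N]
  22. access N: HIT. Cache (LRU->MRU): [U M N]
  23. access N: HIT. Cache (LRU->MRU): [U M N]
  24. access U: HIT. Cache (LRU->MRU): [M N U]
  25. access M: HIT. Cache (LRU->MRU): [N U M]
  26. access N: HIT. Cache (LRU->MRU): [U M N]
  27. access U: HIT. Cache (LRU->MRU): [M N U]
  28. access N: HIT. Cache (LRU->MRU): [M U N]
  29. access N: HIT. Cache (LRU->MRU): [M U N]
  30. access W: MISS, evict M. Cache (LRU->MRU): [U N W]
Total: 25 hits, 5 misses, 2 evictions

Answer: 2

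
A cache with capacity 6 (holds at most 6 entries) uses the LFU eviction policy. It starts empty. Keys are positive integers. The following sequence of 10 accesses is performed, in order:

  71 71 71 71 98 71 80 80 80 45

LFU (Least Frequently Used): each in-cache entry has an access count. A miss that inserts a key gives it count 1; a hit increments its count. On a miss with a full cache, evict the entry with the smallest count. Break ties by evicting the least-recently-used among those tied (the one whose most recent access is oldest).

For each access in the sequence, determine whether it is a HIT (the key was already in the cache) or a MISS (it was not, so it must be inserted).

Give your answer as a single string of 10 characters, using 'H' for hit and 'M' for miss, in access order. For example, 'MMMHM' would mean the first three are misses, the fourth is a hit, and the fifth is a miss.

Answer: MHHHMHMHHM

Derivation:
LFU simulation (capacity=6):
  1. access 71: MISS. Cache: [71(c=1)]
  2. access 71: HIT, count now 2. Cache: [71(c=2)]
  3. access 71: HIT, count now 3. Cache: [71(c=3)]
  4. access 71: HIT, count now 4. Cache: [71(c=4)]
  5. access 98: MISS. Cache: [98(c=1) 71(c=4)]
  6. access 71: HIT, count now 5. Cache: [98(c=1) 71(c=5)]
  7. access 80: MISS. Cache: [98(c=1) 80(c=1) 71(c=5)]
  8. access 80: HIT, count now 2. Cache: [98(c=1) 80(c=2) 71(c=5)]
  9. access 80: HIT, count now 3. Cache: [98(c=1) 80(c=3) 71(c=5)]
  10. access 45: MISS. Cache: [98(c=1) 45(c=1) 80(c=3) 71(c=5)]
Total: 6 hits, 4 misses, 0 evictions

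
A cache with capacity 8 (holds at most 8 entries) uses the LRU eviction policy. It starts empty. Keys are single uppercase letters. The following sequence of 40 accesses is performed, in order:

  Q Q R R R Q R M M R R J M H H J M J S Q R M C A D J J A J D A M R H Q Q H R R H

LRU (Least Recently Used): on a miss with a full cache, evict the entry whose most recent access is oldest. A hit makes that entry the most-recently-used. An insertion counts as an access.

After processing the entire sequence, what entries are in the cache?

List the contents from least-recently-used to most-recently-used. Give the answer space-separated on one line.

Answer: C J D A M Q R H

Derivation:
LRU simulation (capacity=8):
  1. access Q: MISS. Cache (LRU->MRU): [Q]
  2. access Q: HIT. Cache (LRU->MRU): [Q]
  3. access R: MISS. Cache (LRU->MRU): [Q R]
  4. access R: HIT. Cache (LRU->MRU): [Q R]
  5. access R: HIT. Cache (LRU->MRU): [Q R]
  6. access Q: HIT. Cache (LRU->MRU): [R Q]
  7. access R: HIT. Cache (LRU->MRU): [Q R]
  8. access M: MISS. Cache (LRU->MRU): [Q R M]
  9. access M: HIT. Cache (LRU->MRU): [Q R M]
  10. access R: HIT. Cache (LRU->MRU): [Q M R]
  11. access R: HIT. Cache (LRU->MRU): [Q M R]
  12. access J: MISS. Cache (LRU->MRU): [Q M R J]
  13. access M: HIT. Cache (LRU->MRU): [Q R J M]
  14. access H: MISS. Cache (LRU->MRU): [Q R J M H]
  15. access H: HIT. Cache (LRU->MRU): [Q R J M H]
  16. access J: HIT. Cache (LRU->MRU): [Q R M H J]
  17. access M: HIT. Cache (LRU->MRU): [Q R H J M]
  18. access J: HIT. Cache (LRU->MRU): [Q R H M J]
  19. access S: MISS. Cache (LRU->MRU): [Q R H M J S]
  20. access Q: HIT. Cache (LRU->MRU): [R H M J S Q]
  21. access R: HIT. Cache (LRU->MRU): [H M J S Q R]
  22. access M: HIT. Cache (LRU->MRU): [H J S Q R M]
  23. access C: MISS. Cache (LRU->MRU): [H J S Q R M C]
  24. access A: MISS. Cache (LRU->MRU): [H J S Q R M C A]
  25. access D: MISS, evict H. Cache (LRU->MRU): [J S Q R M C A D]
  26. access J: HIT. Cache (LRU->MRU): [S Q R M C A D J]
  27. access J: HIT. Cache (LRU->MRU): [S Q R M C A D J]
  28. access A: HIT. Cache (LRU->MRU): [S Q R M C D J A]
  29. access J: HIT. Cache (LRU->MRU): [S Q R M C D A J]
  30. access D: HIT. Cache (LRU->MRU): [S Q R M C A J D]
  31. access A: HIT. Cache (LRU->MRU): [S Q R M C J D A]
  32. access M: HIT. Cache (LRU->MRU): [S Q R C J D A M]
  33. access R: HIT. Cache (LRU->MRU): [S Q C J D A M R]
  34. access H: MISS, evict S. Cache (LRU->MRU): [Q C J D A M R H]
  35. access Q: HIT. Cache (LRU->MRU): [C J D A M R H Q]
  36. access Q: HIT. Cache (LRU->MRU): [C J D A M R H Q]
  37. access H: HIT. Cache (LRU->MRU): [C J D A M R Q H]
  38. access R: HIT. Cache (LRU->MRU): [C J D A M Q H R]
  39. access R: HIT. Cache (LRU->MRU): [C J D A M Q H R]
  40. access H: HIT. Cache (LRU->MRU): [C J D A M Q R H]
Total: 30 hits, 10 misses, 2 evictions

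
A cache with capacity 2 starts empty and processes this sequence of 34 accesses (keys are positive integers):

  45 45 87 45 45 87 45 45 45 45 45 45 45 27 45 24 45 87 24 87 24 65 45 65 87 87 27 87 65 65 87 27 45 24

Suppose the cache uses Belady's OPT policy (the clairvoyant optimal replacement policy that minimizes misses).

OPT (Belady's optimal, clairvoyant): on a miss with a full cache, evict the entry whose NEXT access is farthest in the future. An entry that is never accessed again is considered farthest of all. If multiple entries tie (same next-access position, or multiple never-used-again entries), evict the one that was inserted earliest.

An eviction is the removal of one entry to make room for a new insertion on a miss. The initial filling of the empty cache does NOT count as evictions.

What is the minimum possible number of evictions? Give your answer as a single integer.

Answer: 11

Derivation:
OPT (Belady) simulation (capacity=2):
  1. access 45: MISS. Cache: [45]
  2. access 45: HIT. Next use of 45: step 4. Cache: [45]
  3. access 87: MISS. Cache: [45 87]
  4. access 45: HIT. Next use of 45: step 5. Cache: [45 87]
  5. access 45: HIT. Next use of 45: step 7. Cache: [45 87]
  6. access 87: HIT. Next use of 87: step 18. Cache: [45 87]
  7. access 45: HIT. Next use of 45: step 8. Cache: [45 87]
  8. access 45: HIT. Next use of 45: step 9. Cache: [45 87]
  9. access 45: HIT. Next use of 45: step 10. Cache: [45 87]
  10. access 45: HIT. Next use of 45: step 11. Cache: [45 87]
  11. access 45: HIT. Next use of 45: step 12. Cache: [45 87]
  12. access 45: HIT. Next use of 45: step 13. Cache: [45 87]
  13. access 45: HIT. Next use of 45: step 15. Cache: [45 87]
  14. access 27: MISS, evict 87 (next use: step 18). Cache: [45 27]
  15. access 45: HIT. Next use of 45: step 17. Cache: [45 27]
  16. access 24: MISS, evict 27 (next use: step 27). Cache: [45 24]
  17. access 45: HIT. Next use of 45: step 23. Cache: [45 24]
  18. access 87: MISS, evict 45 (next use: step 23). Cache: [24 87]
  19. access 24: HIT. Next use of 24: step 21. Cache: [24 87]
  20. access 87: HIT. Next use of 87: step 25. Cache: [24 87]
  21. access 24: HIT. Next use of 24: step 34. Cache: [24 87]
  22. access 65: MISS, evict 24 (next use: step 34). Cache: [87 65]
  23. access 45: MISS, evict 87 (next use: step 25). Cache: [65 45]
  24. access 65: HIT. Next use of 65: step 29. Cache: [65 45]
  25. access 87: MISS, evict 45 (next use: step 33). Cache: [65 87]
  26. access 87: HIT. Next use of 87: step 28. Cache: [65 87]
  27. access 27: MISS, evict 65 (next use: step 29). Cache: [87 27]
  28. access 87: HIT. Next use of 87: step 31. Cache: [87 27]
  29. access 65: MISS, evict 27 (next use: step 32). Cache: [87 65]
  30. access 65: HIT. Next use of 65: never. Cache: [87 65]
  31. access 87: HIT. Next use of 87: never. Cache: [87 65]
  32. access 27: MISS, evict 87 (next use: never). Cache: [65 27]
  33. access 45: MISS, evict 65 (next use: never). Cache: [27 45]
  34. access 24: MISS, evict 27 (next use: never). Cache: [45 24]
Total: 21 hits, 13 misses, 11 evictions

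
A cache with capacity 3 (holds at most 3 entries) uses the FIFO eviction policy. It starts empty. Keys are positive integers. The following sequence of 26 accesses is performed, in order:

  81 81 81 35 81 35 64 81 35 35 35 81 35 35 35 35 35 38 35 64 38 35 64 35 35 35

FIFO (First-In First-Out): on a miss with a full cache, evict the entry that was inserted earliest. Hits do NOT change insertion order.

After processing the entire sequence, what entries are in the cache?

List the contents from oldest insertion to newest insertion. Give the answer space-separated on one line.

Answer: 35 64 38

Derivation:
FIFO simulation (capacity=3):
  1. access 81: MISS. Cache (old->new): [81]
  2. access 81: HIT. Cache (old->new): [81]
  3. access 81: HIT. Cache (old->new): [81]
  4. access 35: MISS. Cache (old->new): [81 35]
  5. access 81: HIT. Cache (old->new): [81 35]
  6. access 35: HIT. Cache (old->new): [81 35]
  7. access 64: MISS. Cache (old->new): [81 35 64]
  8. access 81: HIT. Cache (old->new): [81 35 64]
  9. access 35: HIT. Cache (old->new): [81 35 64]
  10. access 35: HIT. Cache (old->new): [81 35 64]
  11. access 35: HIT. Cache (old->new): [81 35 64]
  12. access 81: HIT. Cache (old->new): [81 35 64]
  13. access 35: HIT. Cache (old->new): [81 35 64]
  14. access 35: HIT. Cache (old->new): [81 35 64]
  15. access 35: HIT. Cache (old->new): [81 35 64]
  16. access 35: HIT. Cache (old->new): [81 35 64]
  17. access 35: HIT. Cache (old->new): [81 35 64]
  18. access 38: MISS, evict 81. Cache (old->new): [35 64 38]
  19. access 35: HIT. Cache (old->new): [35 64 38]
  20. access 64: HIT. Cache (old->new): [35 64 38]
  21. access 38: HIT. Cache (old->new): [35 64 38]
  22. access 35: HIT. Cache (old->new): [35 64 38]
  23. access 64: HIT. Cache (old->new): [35 64 38]
  24. access 35: HIT. Cache (old->new): [35 64 38]
  25. access 35: HIT. Cache (old->new): [35 64 38]
  26. access 35: HIT. Cache (old->new): [35 64 38]
Total: 22 hits, 4 misses, 1 evictions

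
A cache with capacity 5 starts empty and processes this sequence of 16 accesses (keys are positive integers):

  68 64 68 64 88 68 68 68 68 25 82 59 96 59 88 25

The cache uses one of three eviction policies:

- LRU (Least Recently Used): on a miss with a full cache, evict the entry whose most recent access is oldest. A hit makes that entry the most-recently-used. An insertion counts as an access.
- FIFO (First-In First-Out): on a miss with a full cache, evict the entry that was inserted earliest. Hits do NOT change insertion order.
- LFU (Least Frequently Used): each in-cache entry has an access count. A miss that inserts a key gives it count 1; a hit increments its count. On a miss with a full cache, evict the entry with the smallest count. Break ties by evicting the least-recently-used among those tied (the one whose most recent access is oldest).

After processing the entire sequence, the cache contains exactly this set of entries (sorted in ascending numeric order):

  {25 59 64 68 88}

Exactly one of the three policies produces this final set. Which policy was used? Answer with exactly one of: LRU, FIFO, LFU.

Answer: LFU

Derivation:
Simulating under each policy and comparing final sets:
  LRU: final set = {25 59 82 88 96} -> differs
  FIFO: final set = {25 59 82 88 96} -> differs
  LFU: final set = {25 59 64 68 88} -> MATCHES target
Only LFU produces the target set.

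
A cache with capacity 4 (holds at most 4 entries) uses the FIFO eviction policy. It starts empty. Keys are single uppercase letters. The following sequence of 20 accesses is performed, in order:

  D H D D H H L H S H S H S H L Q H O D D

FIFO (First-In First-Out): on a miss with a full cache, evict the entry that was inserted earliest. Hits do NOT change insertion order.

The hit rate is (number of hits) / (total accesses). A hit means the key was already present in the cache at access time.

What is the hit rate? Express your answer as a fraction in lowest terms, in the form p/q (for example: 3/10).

Answer: 13/20

Derivation:
FIFO simulation (capacity=4):
  1. access D: MISS. Cache (old->new): [D]
  2. access H: MISS. Cache (old->new): [D H]
  3. access D: HIT. Cache (old->new): [D H]
  4. access D: HIT. Cache (old->new): [D H]
  5. access H: HIT. Cache (old->new): [D H]
  6. access H: HIT. Cache (old->new): [D H]
  7. access L: MISS. Cache (old->new): [D H L]
  8. access H: HIT. Cache (old->new): [D H L]
  9. access S: MISS. Cache (old->new): [D H L S]
  10. access H: HIT. Cache (old->new): [D H L S]
  11. access S: HIT. Cache (old->new): [D H L S]
  12. access H: HIT. Cache (old->new): [D H L S]
  13. access S: HIT. Cache (old->new): [D H L S]
  14. access H: HIT. Cache (old->new): [D H L S]
  15. access L: HIT. Cache (old->new): [D H L S]
  16. access Q: MISS, evict D. Cache (old->new): [H L S Q]
  17. access H: HIT. Cache (old->new): [H L S Q]
  18. access O: MISS, evict H. Cache (old->new): [L S Q O]
  19. access D: MISS, evict L. Cache (old->new): [S Q O D]
  20. access D: HIT. Cache (old->new): [S Q O D]
Total: 13 hits, 7 misses, 3 evictions

Hit rate = 13/20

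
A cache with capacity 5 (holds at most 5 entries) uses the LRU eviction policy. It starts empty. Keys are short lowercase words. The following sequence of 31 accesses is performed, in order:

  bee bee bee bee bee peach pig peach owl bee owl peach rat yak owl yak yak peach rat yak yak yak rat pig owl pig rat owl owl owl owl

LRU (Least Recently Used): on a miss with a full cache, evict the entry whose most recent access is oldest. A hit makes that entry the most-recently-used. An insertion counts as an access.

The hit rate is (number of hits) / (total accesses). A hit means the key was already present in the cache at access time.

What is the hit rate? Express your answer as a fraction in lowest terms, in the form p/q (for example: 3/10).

LRU simulation (capacity=5):
  1. access bee: MISS. Cache (LRU->MRU): [bee]
  2. access bee: HIT. Cache (LRU->MRU): [bee]
  3. access bee: HIT. Cache (LRU->MRU): [bee]
  4. access bee: HIT. Cache (LRU->MRU): [bee]
  5. access bee: HIT. Cache (LRU->MRU): [bee]
  6. access peach: MISS. Cache (LRU->MRU): [bee peach]
  7. access pig: MISS. Cache (LRU->MRU): [bee peach pig]
  8. access peach: HIT. Cache (LRU->MRU): [bee pig peach]
  9. access owl: MISS. Cache (LRU->MRU): [bee pig peach owl]
  10. access bee: HIT. Cache (LRU->MRU): [pig peach owl bee]
  11. access owl: HIT. Cache (LRU->MRU): [pig peach bee owl]
  12. access peach: HIT. Cache (LRU->MRU): [pig bee owl peach]
  13. access rat: MISS. Cache (LRU->MRU): [pig bee owl peach rat]
  14. access yak: MISS, evict pig. Cache (LRU->MRU): [bee owl peach rat yak]
  15. access owl: HIT. Cache (LRU->MRU): [bee peach rat yak owl]
  16. access yak: HIT. Cache (LRU->MRU): [bee peach rat owl yak]
  17. access yak: HIT. Cache (LRU->MRU): [bee peach rat owl yak]
  18. access peach: HIT. Cache (LRU->MRU): [bee rat owl yak peach]
  19. access rat: HIT. Cache (LRU->MRU): [bee owl yak peach rat]
  20. access yak: HIT. Cache (LRU->MRU): [bee owl peach rat yak]
  21. access yak: HIT. Cache (LRU->MRU): [bee owl peach rat yak]
  22. access yak: HIT. Cache (LRU->MRU): [bee owl peach rat yak]
  23. access rat: HIT. Cache (LRU->MRU): [bee owl peach yak rat]
  24. access pig: MISS, evict bee. Cache (LRU->MRU): [owl peach yak rat pig]
  25. access owl: HIT. Cache (LRU->MRU): [peach yak rat pig owl]
  26. access pig: HIT. Cache (LRU->MRU): [peach yak rat owl pig]
  27. access rat: HIT. Cache (LRU->MRU): [peach yak owl pig rat]
  28. access owl: HIT. Cache (LRU->MRU): [peach yak pig rat owl]
  29. access owl: HIT. Cache (LRU->MRU): [peach yak pig rat owl]
  30. access owl: HIT. Cache (LRU->MRU): [peach yak pig rat owl]
  31. access owl: HIT. Cache (LRU->MRU): [peach yak pig rat owl]
Total: 24 hits, 7 misses, 2 evictions

Hit rate = 24/31

Answer: 24/31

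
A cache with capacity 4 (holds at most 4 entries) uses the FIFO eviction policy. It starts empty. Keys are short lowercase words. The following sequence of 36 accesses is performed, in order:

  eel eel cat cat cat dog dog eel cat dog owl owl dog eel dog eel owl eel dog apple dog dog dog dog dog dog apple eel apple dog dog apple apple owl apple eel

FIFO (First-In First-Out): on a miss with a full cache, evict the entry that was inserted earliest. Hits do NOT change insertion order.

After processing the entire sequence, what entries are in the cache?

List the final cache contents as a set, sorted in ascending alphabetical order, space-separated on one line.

Answer: apple dog eel owl

Derivation:
FIFO simulation (capacity=4):
  1. access eel: MISS. Cache (old->new): [eel]
  2. access eel: HIT. Cache (old->new): [eel]
  3. access cat: MISS. Cache (old->new): [eel cat]
  4. access cat: HIT. Cache (old->new): [eel cat]
  5. access cat: HIT. Cache (old->new): [eel cat]
  6. access dog: MISS. Cache (old->new): [eel cat dog]
  7. access dog: HIT. Cache (old->new): [eel cat dog]
  8. access eel: HIT. Cache (old->new): [eel cat dog]
  9. access cat: HIT. Cache (old->new): [eel cat dog]
  10. access dog: HIT. Cache (old->new): [eel cat dog]
  11. access owl: MISS. Cache (old->new): [eel cat dog owl]
  12. access owl: HIT. Cache (old->new): [eel cat dog owl]
  13. access dog: HIT. Cache (old->new): [eel cat dog owl]
  14. access eel: HIT. Cache (old->new): [eel cat dog owl]
  15. access dog: HIT. Cache (old->new): [eel cat dog owl]
  16. access eel: HIT. Cache (old->new): [eel cat dog owl]
  17. access owl: HIT. Cache (old->new): [eel cat dog owl]
  18. access eel: HIT. Cache (old->new): [eel cat dog owl]
  19. access dog: HIT. Cache (old->new): [eel cat dog owl]
  20. access apple: MISS, evict eel. Cache (old->new): [cat dog owl apple]
  21. access dog: HIT. Cache (old->new): [cat dog owl apple]
  22. access dog: HIT. Cache (old->new): [cat dog owl apple]
  23. access dog: HIT. Cache (old->new): [cat dog owl apple]
  24. access dog: HIT. Cache (old->new): [cat dog owl apple]
  25. access dog: HIT. Cache (old->new): [cat dog owl apple]
  26. access dog: HIT. Cache (old->new): [cat dog owl apple]
  27. access apple: HIT. Cache (old->new): [cat dog owl apple]
  28. access eel: MISS, evict cat. Cache (old->new): [dog owl apple eel]
  29. access apple: HIT. Cache (old->new): [dog owl apple eel]
  30. access dog: HIT. Cache (old->new): [dog owl apple eel]
  31. access dog: HIT. Cache (old->new): [dog owl apple eel]
  32. access apple: HIT. Cache (old->new): [dog owl apple eel]
  33. access apple: HIT. Cache (old->new): [dog owl apple eel]
  34. access owl: HIT. Cache (old->new): [dog owl apple eel]
  35. access apple: HIT. Cache (old->new): [dog owl apple eel]
  36. access eel: HIT. Cache (old->new): [dog owl apple eel]
Total: 30 hits, 6 misses, 2 evictions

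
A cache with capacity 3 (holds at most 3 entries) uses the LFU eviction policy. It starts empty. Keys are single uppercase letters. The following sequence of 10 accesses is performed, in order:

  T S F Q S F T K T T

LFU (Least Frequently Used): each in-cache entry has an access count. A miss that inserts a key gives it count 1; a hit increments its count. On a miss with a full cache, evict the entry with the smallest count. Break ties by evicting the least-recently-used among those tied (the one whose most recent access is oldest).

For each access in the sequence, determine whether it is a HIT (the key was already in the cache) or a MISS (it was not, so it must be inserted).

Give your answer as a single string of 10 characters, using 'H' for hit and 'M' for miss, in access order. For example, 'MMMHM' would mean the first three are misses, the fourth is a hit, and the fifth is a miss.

LFU simulation (capacity=3):
  1. access T: MISS. Cache: [T(c=1)]
  2. access S: MISS. Cache: [T(c=1) S(c=1)]
  3. access F: MISS. Cache: [T(c=1) S(c=1) F(c=1)]
  4. access Q: MISS, evict T(c=1). Cache: [S(c=1) F(c=1) Q(c=1)]
  5. access S: HIT, count now 2. Cache: [F(c=1) Q(c=1) S(c=2)]
  6. access F: HIT, count now 2. Cache: [Q(c=1) S(c=2) F(c=2)]
  7. access T: MISS, evict Q(c=1). Cache: [T(c=1) S(c=2) F(c=2)]
  8. access K: MISS, evict T(c=1). Cache: [K(c=1) S(c=2) F(c=2)]
  9. access T: MISS, evict K(c=1). Cache: [T(c=1) S(c=2) F(c=2)]
  10. access T: HIT, count now 2. Cache: [S(c=2) F(c=2) T(c=2)]
Total: 3 hits, 7 misses, 4 evictions

Answer: MMMMHHMMMH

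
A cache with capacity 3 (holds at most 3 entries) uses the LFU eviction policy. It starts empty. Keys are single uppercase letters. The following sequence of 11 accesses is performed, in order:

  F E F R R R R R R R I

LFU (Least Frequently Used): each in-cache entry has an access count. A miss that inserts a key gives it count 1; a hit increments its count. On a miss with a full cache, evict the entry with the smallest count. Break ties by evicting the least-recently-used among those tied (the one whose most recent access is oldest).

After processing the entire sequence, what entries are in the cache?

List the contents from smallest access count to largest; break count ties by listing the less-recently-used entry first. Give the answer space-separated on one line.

LFU simulation (capacity=3):
  1. access F: MISS. Cache: [F(c=1)]
  2. access E: MISS. Cache: [F(c=1) E(c=1)]
  3. access F: HIT, count now 2. Cache: [E(c=1) F(c=2)]
  4. access R: MISS. Cache: [E(c=1) R(c=1) F(c=2)]
  5. access R: HIT, count now 2. Cache: [E(c=1) F(c=2) R(c=2)]
  6. access R: HIT, count now 3. Cache: [E(c=1) F(c=2) R(c=3)]
  7. access R: HIT, count now 4. Cache: [E(c=1) F(c=2) R(c=4)]
  8. access R: HIT, count now 5. Cache: [E(c=1) F(c=2) R(c=5)]
  9. access R: HIT, count now 6. Cache: [E(c=1) F(c=2) R(c=6)]
  10. access R: HIT, count now 7. Cache: [E(c=1) F(c=2) R(c=7)]
  11. access I: MISS, evict E(c=1). Cache: [I(c=1) F(c=2) R(c=7)]
Total: 7 hits, 4 misses, 1 evictions

Answer: I F R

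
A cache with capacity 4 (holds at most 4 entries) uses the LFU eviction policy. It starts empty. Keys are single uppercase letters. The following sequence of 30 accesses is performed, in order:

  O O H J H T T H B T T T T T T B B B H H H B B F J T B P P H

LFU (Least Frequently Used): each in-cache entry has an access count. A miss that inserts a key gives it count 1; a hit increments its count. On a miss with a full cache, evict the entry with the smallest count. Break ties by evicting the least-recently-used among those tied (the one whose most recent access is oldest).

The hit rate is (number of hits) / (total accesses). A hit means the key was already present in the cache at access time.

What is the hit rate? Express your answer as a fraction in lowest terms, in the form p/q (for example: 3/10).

Answer: 11/15

Derivation:
LFU simulation (capacity=4):
  1. access O: MISS. Cache: [O(c=1)]
  2. access O: HIT, count now 2. Cache: [O(c=2)]
  3. access H: MISS. Cache: [H(c=1) O(c=2)]
  4. access J: MISS. Cache: [H(c=1) J(c=1) O(c=2)]
  5. access H: HIT, count now 2. Cache: [J(c=1) O(c=2) H(c=2)]
  6. access T: MISS. Cache: [J(c=1) T(c=1) O(c=2) H(c=2)]
  7. access T: HIT, count now 2. Cache: [J(c=1) O(c=2) H(c=2) T(c=2)]
  8. access H: HIT, count now 3. Cache: [J(c=1) O(c=2) T(c=2) H(c=3)]
  9. access B: MISS, evict J(c=1). Cache: [B(c=1) O(c=2) T(c=2) H(c=3)]
  10. access T: HIT, count now 3. Cache: [B(c=1) O(c=2) H(c=3) T(c=3)]
  11. access T: HIT, count now 4. Cache: [B(c=1) O(c=2) H(c=3) T(c=4)]
  12. access T: HIT, count now 5. Cache: [B(c=1) O(c=2) H(c=3) T(c=5)]
  13. access T: HIT, count now 6. Cache: [B(c=1) O(c=2) H(c=3) T(c=6)]
  14. access T: HIT, count now 7. Cache: [B(c=1) O(c=2) H(c=3) T(c=7)]
  15. access T: HIT, count now 8. Cache: [B(c=1) O(c=2) H(c=3) T(c=8)]
  16. access B: HIT, count now 2. Cache: [O(c=2) B(c=2) H(c=3) T(c=8)]
  17. access B: HIT, count now 3. Cache: [O(c=2) H(c=3) B(c=3) T(c=8)]
  18. access B: HIT, count now 4. Cache: [O(c=2) H(c=3) B(c=4) T(c=8)]
  19. access H: HIT, count now 4. Cache: [O(c=2) B(c=4) H(c=4) T(c=8)]
  20. access H: HIT, count now 5. Cache: [O(c=2) B(c=4) H(c=5) T(c=8)]
  21. access H: HIT, count now 6. Cache: [O(c=2) B(c=4) H(c=6) T(c=8)]
  22. access B: HIT, count now 5. Cache: [O(c=2) B(c=5) H(c=6) T(c=8)]
  23. access B: HIT, count now 6. Cache: [O(c=2) H(c=6) B(c=6) T(c=8)]
  24. access F: MISS, evict O(c=2). Cache: [F(c=1) H(c=6) B(c=6) T(c=8)]
  25. access J: MISS, evict F(c=1). Cache: [J(c=1) H(c=6) B(c=6) T(c=8)]
  26. access T: HIT, count now 9. Cache: [J(c=1) H(c=6) B(c=6) T(c=9)]
  27. access B: HIT, count now 7. Cache: [J(c=1) H(c=6) B(c=7) T(c=9)]
  28. access P: MISS, evict J(c=1). Cache: [P(c=1) H(c=6) B(c=7) T(c=9)]
  29. access P: HIT, count now 2. Cache: [P(c=2) H(c=6) B(c=7) T(c=9)]
  30. access H: HIT, count now 7. Cache: [P(c=2) B(c=7) H(c=7) T(c=9)]
Total: 22 hits, 8 misses, 4 evictions

Hit rate = 22/30 = 11/15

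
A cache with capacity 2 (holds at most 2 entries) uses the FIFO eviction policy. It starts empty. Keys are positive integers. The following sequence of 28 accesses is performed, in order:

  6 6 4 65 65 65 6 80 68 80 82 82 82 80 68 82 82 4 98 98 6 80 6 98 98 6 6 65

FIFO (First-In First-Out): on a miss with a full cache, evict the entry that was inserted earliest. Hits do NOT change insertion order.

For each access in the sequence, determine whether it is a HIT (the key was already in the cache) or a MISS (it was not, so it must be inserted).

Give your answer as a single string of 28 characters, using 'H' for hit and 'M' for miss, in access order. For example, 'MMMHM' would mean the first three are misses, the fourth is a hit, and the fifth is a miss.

FIFO simulation (capacity=2):
  1. access 6: MISS. Cache (old->new): [6]
  2. access 6: HIT. Cache (old->new): [6]
  3. access 4: MISS. Cache (old->new): [6 4]
  4. access 65: MISS, evict 6. Cache (old->new): [4 65]
  5. access 65: HIT. Cache (old->new): [4 65]
  6. access 65: HIT. Cache (old->new): [4 65]
  7. access 6: MISS, evict 4. Cache (old->new): [65 6]
  8. access 80: MISS, evict 65. Cache (old->new): [6 80]
  9. access 68: MISS, evict 6. Cache (old->new): [80 68]
  10. access 80: HIT. Cache (old->new): [80 68]
  11. access 82: MISS, evict 80. Cache (old->new): [68 82]
  12. access 82: HIT. Cache (old->new): [68 82]
  13. access 82: HIT. Cache (old->new): [68 82]
  14. access 80: MISS, evict 68. Cache (old->new): [82 80]
  15. access 68: MISS, evict 82. Cache (old->new): [80 68]
  16. access 82: MISS, evict 80. Cache (old->new): [68 82]
  17. access 82: HIT. Cache (old->new): [68 82]
  18. access 4: MISS, evict 68. Cache (old->new): [82 4]
  19. access 98: MISS, evict 82. Cache (old->new): [4 98]
  20. access 98: HIT. Cache (old->new): [4 98]
  21. access 6: MISS, evict 4. Cache (old->new): [98 6]
  22. access 80: MISS, evict 98. Cache (old->new): [6 80]
  23. access 6: HIT. Cache (old->new): [6 80]
  24. access 98: MISS, evict 6. Cache (old->new): [80 98]
  25. access 98: HIT. Cache (old->new): [80 98]
  26. access 6: MISS, evict 80. Cache (old->new): [98 6]
  27. access 6: HIT. Cache (old->new): [98 6]
  28. access 65: MISS, evict 98. Cache (old->new): [6 65]
Total: 11 hits, 17 misses, 15 evictions

Answer: MHMMHHMMMHMHHMMMHMMHMMHMHMHM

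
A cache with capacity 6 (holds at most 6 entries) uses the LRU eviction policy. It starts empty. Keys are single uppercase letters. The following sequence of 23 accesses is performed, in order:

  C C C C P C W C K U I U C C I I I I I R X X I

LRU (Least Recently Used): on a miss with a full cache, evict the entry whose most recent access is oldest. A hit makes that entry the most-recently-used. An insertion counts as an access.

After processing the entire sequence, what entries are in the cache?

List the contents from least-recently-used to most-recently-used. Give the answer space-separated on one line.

LRU simulation (capacity=6):
  1. access C: MISS. Cache (LRU->MRU): [C]
  2. access C: HIT. Cache (LRU->MRU): [C]
  3. access C: HIT. Cache (LRU->MRU): [C]
  4. access C: HIT. Cache (LRU->MRU): [C]
  5. access P: MISS. Cache (LRU->MRU): [C P]
  6. access C: HIT. Cache (LRU->MRU): [P C]
  7. access W: MISS. Cache (LRU->MRU): [P C W]
  8. access C: HIT. Cache (LRU->MRU): [P W C]
  9. access K: MISS. Cache (LRU->MRU): [P W C K]
  10. access U: MISS. Cache (LRU->MRU): [P W C K U]
  11. access I: MISS. Cache (LRU->MRU): [P W C K U I]
  12. access U: HIT. Cache (LRU->MRU): [P W C K I U]
  13. access C: HIT. Cache (LRU->MRU): [P W K I U C]
  14. access C: HIT. Cache (LRU->MRU): [P W K I U C]
  15. access I: HIT. Cache (LRU->MRU): [P W K U C I]
  16. access I: HIT. Cache (LRU->MRU): [P W K U C I]
  17. access I: HIT. Cache (LRU->MRU): [P W K U C I]
  18. access I: HIT. Cache (LRU->MRU): [P W K U C I]
  19. access I: HIT. Cache (LRU->MRU): [P W K U C I]
  20. access R: MISS, evict P. Cache (LRU->MRU): [W K U C I R]
  21. access X: MISS, evict W. Cache (LRU->MRU): [K U C I R X]
  22. access X: HIT. Cache (LRU->MRU): [K U C I R X]
  23. access I: HIT. Cache (LRU->MRU): [K U C R X I]
Total: 15 hits, 8 misses, 2 evictions

Answer: K U C R X I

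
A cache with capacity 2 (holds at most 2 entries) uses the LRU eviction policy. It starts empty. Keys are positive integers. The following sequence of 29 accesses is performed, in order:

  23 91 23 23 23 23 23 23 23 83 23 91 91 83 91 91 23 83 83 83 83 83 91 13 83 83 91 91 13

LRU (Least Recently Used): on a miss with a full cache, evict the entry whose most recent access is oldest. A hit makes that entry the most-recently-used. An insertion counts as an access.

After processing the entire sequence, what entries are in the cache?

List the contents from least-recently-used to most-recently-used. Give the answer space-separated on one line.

Answer: 91 13

Derivation:
LRU simulation (capacity=2):
  1. access 23: MISS. Cache (LRU->MRU): [23]
  2. access 91: MISS. Cache (LRU->MRU): [23 91]
  3. access 23: HIT. Cache (LRU->MRU): [91 23]
  4. access 23: HIT. Cache (LRU->MRU): [91 23]
  5. access 23: HIT. Cache (LRU->MRU): [91 23]
  6. access 23: HIT. Cache (LRU->MRU): [91 23]
  7. access 23: HIT. Cache (LRU->MRU): [91 23]
  8. access 23: HIT. Cache (LRU->MRU): [91 23]
  9. access 23: HIT. Cache (LRU->MRU): [91 23]
  10. access 83: MISS, evict 91. Cache (LRU->MRU): [23 83]
  11. access 23: HIT. Cache (LRU->MRU): [83 23]
  12. access 91: MISS, evict 83. Cache (LRU->MRU): [23 91]
  13. access 91: HIT. Cache (LRU->MRU): [23 91]
  14. access 83: MISS, evict 23. Cache (LRU->MRU): [91 83]
  15. access 91: HIT. Cache (LRU->MRU): [83 91]
  16. access 91: HIT. Cache (LRU->MRU): [83 91]
  17. access 23: MISS, evict 83. Cache (LRU->MRU): [91 23]
  18. access 83: MISS, evict 91. Cache (LRU->MRU): [23 83]
  19. access 83: HIT. Cache (LRU->MRU): [23 83]
  20. access 83: HIT. Cache (LRU->MRU): [23 83]
  21. access 83: HIT. Cache (LRU->MRU): [23 83]
  22. access 83: HIT. Cache (LRU->MRU): [23 83]
  23. access 91: MISS, evict 23. Cache (LRU->MRU): [83 91]
  24. access 13: MISS, evict 83. Cache (LRU->MRU): [91 13]
  25. access 83: MISS, evict 91. Cache (LRU->MRU): [13 83]
  26. access 83: HIT. Cache (LRU->MRU): [13 83]
  27. access 91: MISS, evict 13. Cache (LRU->MRU): [83 91]
  28. access 91: HIT. Cache (LRU->MRU): [83 91]
  29. access 13: MISS, evict 83. Cache (LRU->MRU): [91 13]
Total: 17 hits, 12 misses, 10 evictions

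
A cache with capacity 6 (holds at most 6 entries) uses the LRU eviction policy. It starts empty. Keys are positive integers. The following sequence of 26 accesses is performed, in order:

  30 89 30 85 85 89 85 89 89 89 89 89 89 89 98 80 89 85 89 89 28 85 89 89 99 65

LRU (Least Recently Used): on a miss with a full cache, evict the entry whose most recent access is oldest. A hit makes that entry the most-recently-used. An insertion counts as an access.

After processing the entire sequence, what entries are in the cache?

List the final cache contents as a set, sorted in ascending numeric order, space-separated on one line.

LRU simulation (capacity=6):
  1. access 30: MISS. Cache (LRU->MRU): [30]
  2. access 89: MISS. Cache (LRU->MRU): [30 89]
  3. access 30: HIT. Cache (LRU->MRU): [89 30]
  4. access 85: MISS. Cache (LRU->MRU): [89 30 85]
  5. access 85: HIT. Cache (LRU->MRU): [89 30 85]
  6. access 89: HIT. Cache (LRU->MRU): [30 85 89]
  7. access 85: HIT. Cache (LRU->MRU): [30 89 85]
  8. access 89: HIT. Cache (LRU->MRU): [30 85 89]
  9. access 89: HIT. Cache (LRU->MRU): [30 85 89]
  10. access 89: HIT. Cache (LRU->MRU): [30 85 89]
  11. access 89: HIT. Cache (LRU->MRU): [30 85 89]
  12. access 89: HIT. Cache (LRU->MRU): [30 85 89]
  13. access 89: HIT. Cache (LRU->MRU): [30 85 89]
  14. access 89: HIT. Cache (LRU->MRU): [30 85 89]
  15. access 98: MISS. Cache (LRU->MRU): [30 85 89 98]
  16. access 80: MISS. Cache (LRU->MRU): [30 85 89 98 80]
  17. access 89: HIT. Cache (LRU->MRU): [30 85 98 80 89]
  18. access 85: HIT. Cache (LRU->MRU): [30 98 80 89 85]
  19. access 89: HIT. Cache (LRU->MRU): [30 98 80 85 89]
  20. access 89: HIT. Cache (LRU->MRU): [30 98 80 85 89]
  21. access 28: MISS. Cache (LRU->MRU): [30 98 80 85 89 28]
  22. access 85: HIT. Cache (LRU->MRU): [30 98 80 89 28 85]
  23. access 89: HIT. Cache (LRU->MRU): [30 98 80 28 85 89]
  24. access 89: HIT. Cache (LRU->MRU): [30 98 80 28 85 89]
  25. access 99: MISS, evict 30. Cache (LRU->MRU): [98 80 28 85 89 99]
  26. access 65: MISS, evict 98. Cache (LRU->MRU): [80 28 85 89 99 65]
Total: 18 hits, 8 misses, 2 evictions

Answer: 28 65 80 85 89 99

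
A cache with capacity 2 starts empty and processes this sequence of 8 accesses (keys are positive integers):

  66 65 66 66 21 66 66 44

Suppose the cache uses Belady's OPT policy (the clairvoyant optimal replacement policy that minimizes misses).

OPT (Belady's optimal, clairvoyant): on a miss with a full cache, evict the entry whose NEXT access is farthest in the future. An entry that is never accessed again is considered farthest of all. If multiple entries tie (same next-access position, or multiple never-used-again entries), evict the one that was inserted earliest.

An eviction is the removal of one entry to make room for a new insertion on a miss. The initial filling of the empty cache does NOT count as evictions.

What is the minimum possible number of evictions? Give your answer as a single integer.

Answer: 2

Derivation:
OPT (Belady) simulation (capacity=2):
  1. access 66: MISS. Cache: [66]
  2. access 65: MISS. Cache: [66 65]
  3. access 66: HIT. Next use of 66: step 4. Cache: [66 65]
  4. access 66: HIT. Next use of 66: step 6. Cache: [66 65]
  5. access 21: MISS, evict 65 (next use: never). Cache: [66 21]
  6. access 66: HIT. Next use of 66: step 7. Cache: [66 21]
  7. access 66: HIT. Next use of 66: never. Cache: [66 21]
  8. access 44: MISS, evict 66 (next use: never). Cache: [21 44]
Total: 4 hits, 4 misses, 2 evictions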